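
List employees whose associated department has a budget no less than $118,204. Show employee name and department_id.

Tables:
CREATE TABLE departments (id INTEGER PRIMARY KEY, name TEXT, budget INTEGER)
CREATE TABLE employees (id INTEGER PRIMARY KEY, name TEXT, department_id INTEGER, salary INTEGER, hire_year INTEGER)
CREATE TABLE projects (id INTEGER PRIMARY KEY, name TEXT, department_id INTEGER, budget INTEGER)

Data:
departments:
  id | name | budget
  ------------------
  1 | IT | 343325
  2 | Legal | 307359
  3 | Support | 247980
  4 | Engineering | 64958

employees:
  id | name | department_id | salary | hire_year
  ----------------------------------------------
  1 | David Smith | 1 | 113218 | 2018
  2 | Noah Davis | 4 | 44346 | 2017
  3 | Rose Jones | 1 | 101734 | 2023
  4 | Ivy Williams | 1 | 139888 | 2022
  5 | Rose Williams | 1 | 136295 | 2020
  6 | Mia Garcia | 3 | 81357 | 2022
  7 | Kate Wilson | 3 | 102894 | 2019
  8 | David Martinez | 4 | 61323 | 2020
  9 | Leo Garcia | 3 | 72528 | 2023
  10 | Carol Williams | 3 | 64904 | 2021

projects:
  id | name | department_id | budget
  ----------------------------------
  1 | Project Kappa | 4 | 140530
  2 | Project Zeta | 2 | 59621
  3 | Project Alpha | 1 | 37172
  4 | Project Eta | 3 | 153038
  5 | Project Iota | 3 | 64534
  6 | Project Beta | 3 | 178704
SELECT name, department_id FROM employees WHERE department_id IN (SELECT id FROM departments WHERE budget >= 118204)

Execution result:
name | department_id
David Smith | 1
Rose Jones | 1
Ivy Williams | 1
Rose Williams | 1
Mia Garcia | 3
Kate Wilson | 3
Leo Garcia | 3
Carol Williams | 3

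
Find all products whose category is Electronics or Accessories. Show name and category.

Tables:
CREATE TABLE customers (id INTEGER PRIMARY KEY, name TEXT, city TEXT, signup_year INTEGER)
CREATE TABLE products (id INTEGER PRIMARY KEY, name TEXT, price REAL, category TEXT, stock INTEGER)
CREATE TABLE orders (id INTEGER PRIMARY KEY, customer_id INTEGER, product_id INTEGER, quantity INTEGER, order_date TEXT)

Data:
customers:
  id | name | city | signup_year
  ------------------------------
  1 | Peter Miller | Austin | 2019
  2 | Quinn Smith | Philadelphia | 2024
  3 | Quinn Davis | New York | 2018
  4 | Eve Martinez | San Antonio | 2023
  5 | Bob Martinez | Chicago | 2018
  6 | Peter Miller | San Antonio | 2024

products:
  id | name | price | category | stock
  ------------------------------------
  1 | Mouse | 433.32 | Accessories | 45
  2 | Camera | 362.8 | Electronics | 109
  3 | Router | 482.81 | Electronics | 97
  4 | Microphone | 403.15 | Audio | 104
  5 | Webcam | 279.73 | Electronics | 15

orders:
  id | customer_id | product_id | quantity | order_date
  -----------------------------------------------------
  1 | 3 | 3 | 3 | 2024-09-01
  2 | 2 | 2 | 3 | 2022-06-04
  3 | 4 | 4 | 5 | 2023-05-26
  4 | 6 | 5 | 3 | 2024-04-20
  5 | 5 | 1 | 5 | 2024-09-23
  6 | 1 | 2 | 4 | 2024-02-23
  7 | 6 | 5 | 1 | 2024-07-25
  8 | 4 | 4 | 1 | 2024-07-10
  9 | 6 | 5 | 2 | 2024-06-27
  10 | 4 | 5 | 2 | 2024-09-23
SELECT name, category FROM products WHERE category IN ('Electronics', 'Accessories')

Execution result:
name | category
Mouse | Accessories
Camera | Electronics
Router | Electronics
Webcam | Electronics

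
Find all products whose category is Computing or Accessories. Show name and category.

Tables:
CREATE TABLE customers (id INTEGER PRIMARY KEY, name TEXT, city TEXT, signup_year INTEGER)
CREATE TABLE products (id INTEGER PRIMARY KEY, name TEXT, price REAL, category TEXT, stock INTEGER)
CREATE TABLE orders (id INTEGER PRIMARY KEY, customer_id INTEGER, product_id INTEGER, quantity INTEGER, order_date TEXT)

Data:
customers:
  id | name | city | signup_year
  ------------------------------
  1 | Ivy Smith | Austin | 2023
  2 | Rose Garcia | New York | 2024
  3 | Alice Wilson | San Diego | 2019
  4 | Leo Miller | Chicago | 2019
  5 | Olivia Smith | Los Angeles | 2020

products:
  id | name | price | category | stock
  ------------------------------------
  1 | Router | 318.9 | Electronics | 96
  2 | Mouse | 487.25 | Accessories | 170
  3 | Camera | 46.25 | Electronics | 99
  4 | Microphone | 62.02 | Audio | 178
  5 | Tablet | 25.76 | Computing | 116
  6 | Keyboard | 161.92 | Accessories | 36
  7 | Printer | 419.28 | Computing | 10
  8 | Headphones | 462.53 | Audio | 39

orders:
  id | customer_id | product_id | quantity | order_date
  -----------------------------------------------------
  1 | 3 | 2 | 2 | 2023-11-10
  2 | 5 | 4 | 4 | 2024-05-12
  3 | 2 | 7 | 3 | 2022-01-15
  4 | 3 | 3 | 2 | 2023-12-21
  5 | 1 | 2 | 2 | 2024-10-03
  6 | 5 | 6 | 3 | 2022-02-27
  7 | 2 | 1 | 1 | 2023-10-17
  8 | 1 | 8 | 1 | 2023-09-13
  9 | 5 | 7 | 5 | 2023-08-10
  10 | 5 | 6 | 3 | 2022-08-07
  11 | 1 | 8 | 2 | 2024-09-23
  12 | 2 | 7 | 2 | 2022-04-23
SELECT name, category FROM products WHERE category IN ('Computing', 'Accessories')

Execution result:
name | category
Mouse | Accessories
Tablet | Computing
Keyboard | Accessories
Printer | Computing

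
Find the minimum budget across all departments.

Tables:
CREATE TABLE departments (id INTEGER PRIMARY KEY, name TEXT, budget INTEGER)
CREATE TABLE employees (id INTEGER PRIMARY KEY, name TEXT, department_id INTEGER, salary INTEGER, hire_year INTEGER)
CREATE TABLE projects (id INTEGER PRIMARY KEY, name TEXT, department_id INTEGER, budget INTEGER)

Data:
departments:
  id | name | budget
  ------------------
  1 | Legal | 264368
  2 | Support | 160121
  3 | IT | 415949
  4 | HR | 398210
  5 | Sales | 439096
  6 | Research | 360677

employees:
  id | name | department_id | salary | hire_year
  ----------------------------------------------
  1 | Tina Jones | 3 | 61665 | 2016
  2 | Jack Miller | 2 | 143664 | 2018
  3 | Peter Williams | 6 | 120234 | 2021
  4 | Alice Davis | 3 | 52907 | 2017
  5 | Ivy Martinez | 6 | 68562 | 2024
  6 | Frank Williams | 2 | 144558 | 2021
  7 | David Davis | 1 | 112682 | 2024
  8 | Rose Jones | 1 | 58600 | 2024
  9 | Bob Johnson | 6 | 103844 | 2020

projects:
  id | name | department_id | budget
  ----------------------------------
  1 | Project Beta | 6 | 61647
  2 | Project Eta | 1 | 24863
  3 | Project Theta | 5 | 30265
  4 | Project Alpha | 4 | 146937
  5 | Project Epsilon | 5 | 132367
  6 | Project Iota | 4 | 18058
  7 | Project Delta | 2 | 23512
SELECT MIN(budget) FROM departments

Execution result:
160121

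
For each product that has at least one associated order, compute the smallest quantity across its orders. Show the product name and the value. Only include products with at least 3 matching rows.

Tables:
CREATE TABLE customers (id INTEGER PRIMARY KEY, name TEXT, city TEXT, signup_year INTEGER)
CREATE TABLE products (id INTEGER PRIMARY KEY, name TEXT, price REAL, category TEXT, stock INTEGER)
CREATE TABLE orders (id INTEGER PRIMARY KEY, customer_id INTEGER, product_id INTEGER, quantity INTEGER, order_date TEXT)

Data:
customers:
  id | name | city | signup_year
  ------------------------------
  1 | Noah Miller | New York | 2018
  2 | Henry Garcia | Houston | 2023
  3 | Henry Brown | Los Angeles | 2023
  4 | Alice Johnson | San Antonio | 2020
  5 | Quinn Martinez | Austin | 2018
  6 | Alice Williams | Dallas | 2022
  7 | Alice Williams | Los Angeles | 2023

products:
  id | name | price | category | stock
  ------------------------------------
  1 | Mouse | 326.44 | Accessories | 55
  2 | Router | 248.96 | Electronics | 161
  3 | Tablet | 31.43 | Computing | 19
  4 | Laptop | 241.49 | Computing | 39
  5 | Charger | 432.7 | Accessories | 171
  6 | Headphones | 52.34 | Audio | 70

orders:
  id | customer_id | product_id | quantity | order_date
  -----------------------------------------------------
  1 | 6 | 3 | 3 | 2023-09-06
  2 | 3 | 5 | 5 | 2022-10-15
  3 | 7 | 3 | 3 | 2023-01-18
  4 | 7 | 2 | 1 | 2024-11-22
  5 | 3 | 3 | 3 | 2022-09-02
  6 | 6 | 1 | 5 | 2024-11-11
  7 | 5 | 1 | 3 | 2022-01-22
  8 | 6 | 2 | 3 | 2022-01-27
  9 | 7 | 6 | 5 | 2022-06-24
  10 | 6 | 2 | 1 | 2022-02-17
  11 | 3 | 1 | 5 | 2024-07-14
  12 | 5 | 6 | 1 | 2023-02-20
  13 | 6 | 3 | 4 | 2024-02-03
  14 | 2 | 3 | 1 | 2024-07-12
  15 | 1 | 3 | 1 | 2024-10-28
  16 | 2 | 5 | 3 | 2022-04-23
SELECT p.name, MIN(c.quantity) AS min_quantity FROM orders c JOIN products p ON c.product_id = p.id GROUP BY p.id, p.name HAVING COUNT(*) >= 3

Execution result:
name | min_quantity
Mouse | 3
Router | 1
Tablet | 1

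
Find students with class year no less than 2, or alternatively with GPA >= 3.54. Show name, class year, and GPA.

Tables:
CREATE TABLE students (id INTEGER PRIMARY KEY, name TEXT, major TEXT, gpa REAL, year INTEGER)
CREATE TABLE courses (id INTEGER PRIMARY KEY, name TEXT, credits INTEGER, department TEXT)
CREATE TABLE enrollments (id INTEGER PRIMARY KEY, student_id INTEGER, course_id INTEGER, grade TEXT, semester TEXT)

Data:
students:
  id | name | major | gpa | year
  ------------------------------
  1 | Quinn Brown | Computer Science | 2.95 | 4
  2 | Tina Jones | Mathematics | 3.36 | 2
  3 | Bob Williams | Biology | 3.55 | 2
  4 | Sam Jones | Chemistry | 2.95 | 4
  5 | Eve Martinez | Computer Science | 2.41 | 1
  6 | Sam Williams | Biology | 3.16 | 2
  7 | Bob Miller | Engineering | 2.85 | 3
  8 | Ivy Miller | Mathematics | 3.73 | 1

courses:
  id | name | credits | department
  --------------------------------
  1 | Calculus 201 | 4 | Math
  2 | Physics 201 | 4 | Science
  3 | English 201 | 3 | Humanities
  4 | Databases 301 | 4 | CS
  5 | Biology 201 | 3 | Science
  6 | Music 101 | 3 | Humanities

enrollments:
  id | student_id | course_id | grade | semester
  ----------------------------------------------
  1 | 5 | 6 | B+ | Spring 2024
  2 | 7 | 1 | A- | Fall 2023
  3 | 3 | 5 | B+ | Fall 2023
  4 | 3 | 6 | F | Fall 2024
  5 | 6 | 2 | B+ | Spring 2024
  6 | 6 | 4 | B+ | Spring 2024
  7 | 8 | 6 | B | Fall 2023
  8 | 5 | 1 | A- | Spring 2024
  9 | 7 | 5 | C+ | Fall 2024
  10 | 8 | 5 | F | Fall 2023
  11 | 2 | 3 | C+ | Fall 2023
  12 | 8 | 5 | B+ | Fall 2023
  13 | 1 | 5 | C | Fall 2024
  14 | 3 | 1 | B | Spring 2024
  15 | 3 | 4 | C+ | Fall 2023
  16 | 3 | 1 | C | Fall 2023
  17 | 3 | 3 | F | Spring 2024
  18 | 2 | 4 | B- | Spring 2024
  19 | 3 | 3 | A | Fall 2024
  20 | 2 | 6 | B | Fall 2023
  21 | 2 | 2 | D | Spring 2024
SELECT name, year, gpa FROM students WHERE year >= 2 OR gpa >= 3.54

Execution result:
name | year | gpa
Quinn Brown | 4 | 2.95
Tina Jones | 2 | 3.36
Bob Williams | 2 | 3.55
Sam Jones | 4 | 2.95
Sam Williams | 2 | 3.16
Bob Miller | 3 | 2.85
Ivy Miller | 1 | 3.73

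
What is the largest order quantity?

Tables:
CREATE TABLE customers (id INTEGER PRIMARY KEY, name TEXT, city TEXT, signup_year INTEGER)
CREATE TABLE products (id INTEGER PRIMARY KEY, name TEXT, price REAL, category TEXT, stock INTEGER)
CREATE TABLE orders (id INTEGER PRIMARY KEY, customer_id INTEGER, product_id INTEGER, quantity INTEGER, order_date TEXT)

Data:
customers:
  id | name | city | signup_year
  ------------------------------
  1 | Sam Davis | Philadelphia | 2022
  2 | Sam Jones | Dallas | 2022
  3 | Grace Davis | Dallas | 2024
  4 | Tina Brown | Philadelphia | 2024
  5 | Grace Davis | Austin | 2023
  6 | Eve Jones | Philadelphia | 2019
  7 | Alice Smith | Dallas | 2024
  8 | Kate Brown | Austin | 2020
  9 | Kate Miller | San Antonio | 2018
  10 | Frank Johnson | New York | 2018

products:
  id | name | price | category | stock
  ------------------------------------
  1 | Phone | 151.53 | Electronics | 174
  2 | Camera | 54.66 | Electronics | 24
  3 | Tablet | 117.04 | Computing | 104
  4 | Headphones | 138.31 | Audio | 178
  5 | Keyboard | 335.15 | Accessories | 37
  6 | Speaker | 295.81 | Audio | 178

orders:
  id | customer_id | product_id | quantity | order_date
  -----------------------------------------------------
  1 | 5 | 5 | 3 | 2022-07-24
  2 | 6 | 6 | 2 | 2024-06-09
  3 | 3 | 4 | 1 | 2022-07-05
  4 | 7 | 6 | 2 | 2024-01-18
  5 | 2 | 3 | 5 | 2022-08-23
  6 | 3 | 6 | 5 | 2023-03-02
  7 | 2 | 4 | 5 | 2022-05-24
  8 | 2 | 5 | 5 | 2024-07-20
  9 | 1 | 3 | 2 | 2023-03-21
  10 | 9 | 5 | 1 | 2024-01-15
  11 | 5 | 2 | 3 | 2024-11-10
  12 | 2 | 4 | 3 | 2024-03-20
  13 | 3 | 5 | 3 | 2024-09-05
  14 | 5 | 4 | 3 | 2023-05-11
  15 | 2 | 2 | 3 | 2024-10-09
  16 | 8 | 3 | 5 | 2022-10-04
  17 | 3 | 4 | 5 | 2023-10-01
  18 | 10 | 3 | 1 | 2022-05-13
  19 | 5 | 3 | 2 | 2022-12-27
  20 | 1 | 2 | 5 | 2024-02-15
SELECT MAX(quantity) FROM orders

Execution result:
5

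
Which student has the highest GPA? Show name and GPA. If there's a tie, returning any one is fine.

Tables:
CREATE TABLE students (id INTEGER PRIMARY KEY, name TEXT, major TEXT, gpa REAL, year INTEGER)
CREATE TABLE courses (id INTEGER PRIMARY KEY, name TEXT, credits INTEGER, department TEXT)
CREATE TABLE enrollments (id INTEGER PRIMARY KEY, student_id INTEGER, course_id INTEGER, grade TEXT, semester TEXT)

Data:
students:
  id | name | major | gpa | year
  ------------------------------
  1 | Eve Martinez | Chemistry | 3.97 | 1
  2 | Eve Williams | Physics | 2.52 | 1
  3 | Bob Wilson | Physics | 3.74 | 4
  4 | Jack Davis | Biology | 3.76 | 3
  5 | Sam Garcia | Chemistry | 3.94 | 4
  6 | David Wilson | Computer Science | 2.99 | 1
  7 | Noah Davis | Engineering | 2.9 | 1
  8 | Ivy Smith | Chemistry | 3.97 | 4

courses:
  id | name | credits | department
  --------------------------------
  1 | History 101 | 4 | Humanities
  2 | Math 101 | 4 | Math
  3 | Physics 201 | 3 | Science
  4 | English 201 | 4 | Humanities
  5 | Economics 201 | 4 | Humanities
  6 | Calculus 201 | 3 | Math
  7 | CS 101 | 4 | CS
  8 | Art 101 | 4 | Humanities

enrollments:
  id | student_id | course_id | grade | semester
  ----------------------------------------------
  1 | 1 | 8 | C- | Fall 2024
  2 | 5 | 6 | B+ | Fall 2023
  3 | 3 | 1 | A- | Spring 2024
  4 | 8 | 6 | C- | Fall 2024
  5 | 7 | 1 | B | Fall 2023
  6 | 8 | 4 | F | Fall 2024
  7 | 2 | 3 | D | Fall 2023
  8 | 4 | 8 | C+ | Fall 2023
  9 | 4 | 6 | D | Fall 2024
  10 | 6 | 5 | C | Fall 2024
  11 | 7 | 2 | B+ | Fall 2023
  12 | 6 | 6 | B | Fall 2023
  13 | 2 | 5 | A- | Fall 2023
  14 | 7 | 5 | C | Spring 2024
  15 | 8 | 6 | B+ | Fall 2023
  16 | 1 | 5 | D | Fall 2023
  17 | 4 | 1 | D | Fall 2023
SELECT name, gpa FROM students ORDER BY gpa DESC LIMIT 1

Execution result:
name | gpa
Eve Martinez | 3.97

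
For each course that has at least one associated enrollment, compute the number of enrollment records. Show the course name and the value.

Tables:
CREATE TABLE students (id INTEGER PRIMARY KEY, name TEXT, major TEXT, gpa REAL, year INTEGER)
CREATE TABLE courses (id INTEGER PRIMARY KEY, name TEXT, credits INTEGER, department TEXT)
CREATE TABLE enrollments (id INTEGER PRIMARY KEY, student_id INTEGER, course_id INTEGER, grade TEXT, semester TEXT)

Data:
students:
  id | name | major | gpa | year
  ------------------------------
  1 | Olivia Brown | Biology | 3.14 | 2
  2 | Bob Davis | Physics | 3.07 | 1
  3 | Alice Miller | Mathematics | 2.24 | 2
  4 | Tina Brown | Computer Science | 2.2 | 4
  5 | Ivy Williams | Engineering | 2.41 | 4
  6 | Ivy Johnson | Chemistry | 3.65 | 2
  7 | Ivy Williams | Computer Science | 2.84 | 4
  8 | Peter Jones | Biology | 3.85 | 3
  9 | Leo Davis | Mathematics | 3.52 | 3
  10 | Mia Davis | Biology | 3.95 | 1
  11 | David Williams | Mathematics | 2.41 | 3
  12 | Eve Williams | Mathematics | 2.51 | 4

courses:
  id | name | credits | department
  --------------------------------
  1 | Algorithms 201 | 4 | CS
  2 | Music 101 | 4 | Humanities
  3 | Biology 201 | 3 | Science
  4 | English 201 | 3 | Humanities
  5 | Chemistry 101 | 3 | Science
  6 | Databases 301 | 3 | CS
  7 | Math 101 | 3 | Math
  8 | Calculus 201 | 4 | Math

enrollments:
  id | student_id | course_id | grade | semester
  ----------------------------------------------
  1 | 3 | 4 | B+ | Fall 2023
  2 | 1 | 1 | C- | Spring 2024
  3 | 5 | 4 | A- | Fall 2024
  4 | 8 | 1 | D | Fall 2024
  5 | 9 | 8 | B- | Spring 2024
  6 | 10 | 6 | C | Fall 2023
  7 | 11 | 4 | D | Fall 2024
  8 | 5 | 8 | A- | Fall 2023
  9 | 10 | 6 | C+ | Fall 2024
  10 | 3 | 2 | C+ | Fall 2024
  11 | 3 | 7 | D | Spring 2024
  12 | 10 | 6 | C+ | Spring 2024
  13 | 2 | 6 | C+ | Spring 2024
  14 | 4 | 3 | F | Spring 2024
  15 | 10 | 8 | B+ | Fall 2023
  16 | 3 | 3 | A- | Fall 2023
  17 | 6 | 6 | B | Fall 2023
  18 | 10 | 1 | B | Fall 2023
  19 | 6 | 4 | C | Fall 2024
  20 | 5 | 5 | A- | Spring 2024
SELECT p.name, COUNT(*) AS n FROM enrollments c JOIN courses p ON c.course_id = p.id GROUP BY p.id, p.name

Execution result:
name | n
Algorithms 201 | 3
Music 101 | 1
Biology 201 | 2
English 201 | 4
Chemistry 101 | 1
Databases 301 | 5
Math 101 | 1
Calculus 201 | 3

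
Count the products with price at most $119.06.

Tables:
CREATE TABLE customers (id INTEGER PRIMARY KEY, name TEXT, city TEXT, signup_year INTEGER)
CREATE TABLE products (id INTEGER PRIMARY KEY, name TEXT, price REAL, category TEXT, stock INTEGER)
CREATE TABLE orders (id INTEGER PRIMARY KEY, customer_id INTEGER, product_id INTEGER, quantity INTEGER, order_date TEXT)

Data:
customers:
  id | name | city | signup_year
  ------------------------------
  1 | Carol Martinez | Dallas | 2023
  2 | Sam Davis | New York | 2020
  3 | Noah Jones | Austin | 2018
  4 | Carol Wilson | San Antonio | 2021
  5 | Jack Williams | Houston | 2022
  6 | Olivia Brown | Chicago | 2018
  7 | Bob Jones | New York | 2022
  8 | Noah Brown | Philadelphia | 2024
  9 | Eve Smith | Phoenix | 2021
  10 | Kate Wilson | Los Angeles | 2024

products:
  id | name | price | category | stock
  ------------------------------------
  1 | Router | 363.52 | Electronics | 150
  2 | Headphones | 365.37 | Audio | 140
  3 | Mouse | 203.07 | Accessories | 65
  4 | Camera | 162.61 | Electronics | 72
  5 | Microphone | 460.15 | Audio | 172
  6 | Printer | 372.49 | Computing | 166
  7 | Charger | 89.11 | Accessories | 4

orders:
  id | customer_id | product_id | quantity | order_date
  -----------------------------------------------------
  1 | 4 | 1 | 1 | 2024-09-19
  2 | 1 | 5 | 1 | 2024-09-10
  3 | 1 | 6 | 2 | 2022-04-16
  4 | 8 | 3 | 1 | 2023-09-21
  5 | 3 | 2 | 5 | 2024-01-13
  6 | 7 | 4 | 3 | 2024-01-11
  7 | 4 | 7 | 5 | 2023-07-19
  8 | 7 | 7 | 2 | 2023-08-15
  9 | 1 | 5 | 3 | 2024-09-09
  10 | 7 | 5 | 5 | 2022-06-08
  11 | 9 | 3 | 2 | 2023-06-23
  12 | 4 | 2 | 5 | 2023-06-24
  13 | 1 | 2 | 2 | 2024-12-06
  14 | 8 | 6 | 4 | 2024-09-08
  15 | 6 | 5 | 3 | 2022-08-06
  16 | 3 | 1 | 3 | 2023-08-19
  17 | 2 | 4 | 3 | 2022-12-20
SELECT COUNT(*) FROM products WHERE price <= 119.06

Execution result:
1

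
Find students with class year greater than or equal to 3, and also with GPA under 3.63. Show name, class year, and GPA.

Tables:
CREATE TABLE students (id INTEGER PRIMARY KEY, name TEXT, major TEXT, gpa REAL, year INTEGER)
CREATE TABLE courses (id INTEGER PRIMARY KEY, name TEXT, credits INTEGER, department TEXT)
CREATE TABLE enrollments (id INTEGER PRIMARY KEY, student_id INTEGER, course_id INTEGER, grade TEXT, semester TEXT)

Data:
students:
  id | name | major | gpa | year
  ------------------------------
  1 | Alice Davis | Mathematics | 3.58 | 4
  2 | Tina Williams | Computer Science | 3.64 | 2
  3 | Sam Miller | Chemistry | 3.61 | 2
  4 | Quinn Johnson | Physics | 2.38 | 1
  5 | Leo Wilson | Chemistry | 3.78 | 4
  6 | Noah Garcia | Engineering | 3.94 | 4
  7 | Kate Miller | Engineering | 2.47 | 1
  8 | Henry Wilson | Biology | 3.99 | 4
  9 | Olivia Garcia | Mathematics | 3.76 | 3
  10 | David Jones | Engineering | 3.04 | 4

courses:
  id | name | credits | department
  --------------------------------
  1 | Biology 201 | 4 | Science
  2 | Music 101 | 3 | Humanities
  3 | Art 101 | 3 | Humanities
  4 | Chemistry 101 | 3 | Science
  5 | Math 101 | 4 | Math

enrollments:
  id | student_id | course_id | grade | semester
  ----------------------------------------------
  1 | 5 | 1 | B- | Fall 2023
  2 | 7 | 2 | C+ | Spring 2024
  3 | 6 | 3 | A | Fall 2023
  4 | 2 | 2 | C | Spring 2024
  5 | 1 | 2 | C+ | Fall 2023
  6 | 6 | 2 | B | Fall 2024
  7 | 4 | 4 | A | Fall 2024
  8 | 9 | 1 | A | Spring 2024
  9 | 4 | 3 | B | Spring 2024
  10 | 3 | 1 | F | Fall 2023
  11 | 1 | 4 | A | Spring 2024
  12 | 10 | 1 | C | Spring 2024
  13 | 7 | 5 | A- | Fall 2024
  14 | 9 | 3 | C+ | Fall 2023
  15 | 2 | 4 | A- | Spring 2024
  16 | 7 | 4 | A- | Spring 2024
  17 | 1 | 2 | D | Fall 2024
SELECT name, year, gpa FROM students WHERE year >= 3 AND gpa < 3.63

Execution result:
name | year | gpa
Alice Davis | 4 | 3.58
David Jones | 4 | 3.04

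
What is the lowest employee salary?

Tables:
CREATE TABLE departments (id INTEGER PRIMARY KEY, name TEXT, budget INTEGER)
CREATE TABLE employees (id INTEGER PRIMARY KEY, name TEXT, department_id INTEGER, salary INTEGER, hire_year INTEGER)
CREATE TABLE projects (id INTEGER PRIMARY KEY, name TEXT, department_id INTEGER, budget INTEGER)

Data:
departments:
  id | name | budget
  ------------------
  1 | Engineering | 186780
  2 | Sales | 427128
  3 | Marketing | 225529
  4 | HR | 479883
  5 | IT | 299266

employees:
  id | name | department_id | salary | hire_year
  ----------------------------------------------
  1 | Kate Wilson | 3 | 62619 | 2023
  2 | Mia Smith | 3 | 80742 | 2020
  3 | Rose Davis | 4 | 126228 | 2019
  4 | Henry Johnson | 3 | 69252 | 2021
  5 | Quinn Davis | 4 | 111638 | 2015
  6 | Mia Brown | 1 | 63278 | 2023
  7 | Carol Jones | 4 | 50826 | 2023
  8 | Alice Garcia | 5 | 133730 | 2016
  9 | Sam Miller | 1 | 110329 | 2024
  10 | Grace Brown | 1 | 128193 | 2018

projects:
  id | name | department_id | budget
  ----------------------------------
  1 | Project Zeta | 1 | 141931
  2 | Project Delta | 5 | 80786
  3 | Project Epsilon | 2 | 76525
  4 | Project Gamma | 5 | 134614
SELECT MIN(salary) FROM employees

Execution result:
50826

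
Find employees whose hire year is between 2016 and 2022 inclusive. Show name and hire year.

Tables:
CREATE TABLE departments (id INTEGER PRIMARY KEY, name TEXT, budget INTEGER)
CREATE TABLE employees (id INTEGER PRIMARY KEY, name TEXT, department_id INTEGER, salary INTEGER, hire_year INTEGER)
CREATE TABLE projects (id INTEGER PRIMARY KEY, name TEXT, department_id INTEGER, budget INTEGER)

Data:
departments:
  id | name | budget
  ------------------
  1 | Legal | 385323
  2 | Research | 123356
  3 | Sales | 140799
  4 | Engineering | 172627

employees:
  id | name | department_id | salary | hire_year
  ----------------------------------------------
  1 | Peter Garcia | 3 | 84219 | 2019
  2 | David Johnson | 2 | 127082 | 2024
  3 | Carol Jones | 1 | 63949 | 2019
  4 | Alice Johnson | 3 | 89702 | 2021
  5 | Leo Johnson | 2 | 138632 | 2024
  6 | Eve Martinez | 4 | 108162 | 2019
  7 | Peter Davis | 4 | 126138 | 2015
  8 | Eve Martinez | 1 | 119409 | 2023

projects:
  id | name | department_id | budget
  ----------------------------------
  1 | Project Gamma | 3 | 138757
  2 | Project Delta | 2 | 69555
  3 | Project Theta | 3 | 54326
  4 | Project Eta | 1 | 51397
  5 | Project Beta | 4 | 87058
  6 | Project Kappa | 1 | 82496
SELECT name, hire_year FROM employees WHERE hire_year BETWEEN 2016 AND 2022

Execution result:
name | hire_year
Peter Garcia | 2019
Carol Jones | 2019
Alice Johnson | 2021
Eve Martinez | 2019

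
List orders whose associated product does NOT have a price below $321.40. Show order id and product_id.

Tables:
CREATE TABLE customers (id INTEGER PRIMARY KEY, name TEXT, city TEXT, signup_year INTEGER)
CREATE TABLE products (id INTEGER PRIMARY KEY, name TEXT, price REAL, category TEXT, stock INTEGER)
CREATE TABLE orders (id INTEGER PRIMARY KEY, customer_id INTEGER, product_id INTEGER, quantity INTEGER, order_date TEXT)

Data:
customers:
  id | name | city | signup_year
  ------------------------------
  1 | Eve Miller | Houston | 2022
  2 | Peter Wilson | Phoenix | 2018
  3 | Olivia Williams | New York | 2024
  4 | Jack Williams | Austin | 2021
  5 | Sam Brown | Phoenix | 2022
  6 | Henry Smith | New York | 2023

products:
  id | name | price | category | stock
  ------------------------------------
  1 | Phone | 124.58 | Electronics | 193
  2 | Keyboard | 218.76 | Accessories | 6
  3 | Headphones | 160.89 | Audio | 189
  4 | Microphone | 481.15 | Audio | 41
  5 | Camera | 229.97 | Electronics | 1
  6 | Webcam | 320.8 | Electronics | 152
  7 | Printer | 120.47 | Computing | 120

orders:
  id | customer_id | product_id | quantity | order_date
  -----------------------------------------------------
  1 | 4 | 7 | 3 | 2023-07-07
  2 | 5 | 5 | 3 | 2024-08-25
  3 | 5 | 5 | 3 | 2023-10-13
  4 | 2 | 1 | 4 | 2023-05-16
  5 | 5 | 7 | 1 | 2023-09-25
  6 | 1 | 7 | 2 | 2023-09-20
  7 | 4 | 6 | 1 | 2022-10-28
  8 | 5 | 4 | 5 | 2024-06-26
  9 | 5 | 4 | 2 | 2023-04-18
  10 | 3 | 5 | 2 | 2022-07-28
SELECT id, product_id FROM orders WHERE product_id NOT IN (SELECT id FROM products WHERE price < 321.4)

Execution result:
id | product_id
8 | 4
9 | 4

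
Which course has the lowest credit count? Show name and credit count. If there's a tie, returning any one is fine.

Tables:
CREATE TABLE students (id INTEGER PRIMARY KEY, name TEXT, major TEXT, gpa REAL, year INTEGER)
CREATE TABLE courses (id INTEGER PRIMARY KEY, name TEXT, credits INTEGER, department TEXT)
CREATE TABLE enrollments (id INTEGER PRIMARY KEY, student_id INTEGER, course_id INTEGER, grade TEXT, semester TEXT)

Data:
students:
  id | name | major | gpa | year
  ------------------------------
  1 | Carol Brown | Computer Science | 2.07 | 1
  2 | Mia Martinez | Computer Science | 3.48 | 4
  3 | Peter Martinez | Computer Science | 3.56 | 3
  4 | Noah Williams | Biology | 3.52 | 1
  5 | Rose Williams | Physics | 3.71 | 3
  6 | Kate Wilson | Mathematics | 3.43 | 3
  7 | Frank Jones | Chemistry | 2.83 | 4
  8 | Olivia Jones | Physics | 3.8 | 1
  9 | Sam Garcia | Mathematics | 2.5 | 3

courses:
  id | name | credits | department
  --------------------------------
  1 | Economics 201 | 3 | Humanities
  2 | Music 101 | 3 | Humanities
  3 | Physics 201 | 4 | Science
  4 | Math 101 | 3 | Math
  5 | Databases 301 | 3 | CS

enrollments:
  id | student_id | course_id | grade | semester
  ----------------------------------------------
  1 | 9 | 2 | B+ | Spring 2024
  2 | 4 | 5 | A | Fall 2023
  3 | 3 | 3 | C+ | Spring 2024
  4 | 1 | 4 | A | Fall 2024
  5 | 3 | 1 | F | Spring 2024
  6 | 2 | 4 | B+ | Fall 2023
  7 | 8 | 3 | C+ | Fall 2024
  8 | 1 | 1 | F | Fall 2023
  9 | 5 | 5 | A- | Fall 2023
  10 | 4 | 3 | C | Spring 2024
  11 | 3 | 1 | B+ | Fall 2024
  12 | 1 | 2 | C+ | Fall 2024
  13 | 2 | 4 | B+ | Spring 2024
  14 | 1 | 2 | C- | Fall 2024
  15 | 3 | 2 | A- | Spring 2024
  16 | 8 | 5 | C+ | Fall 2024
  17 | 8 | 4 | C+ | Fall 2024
SELECT name, credits FROM courses ORDER BY credits ASC LIMIT 1

Execution result:
name | credits
Economics 201 | 3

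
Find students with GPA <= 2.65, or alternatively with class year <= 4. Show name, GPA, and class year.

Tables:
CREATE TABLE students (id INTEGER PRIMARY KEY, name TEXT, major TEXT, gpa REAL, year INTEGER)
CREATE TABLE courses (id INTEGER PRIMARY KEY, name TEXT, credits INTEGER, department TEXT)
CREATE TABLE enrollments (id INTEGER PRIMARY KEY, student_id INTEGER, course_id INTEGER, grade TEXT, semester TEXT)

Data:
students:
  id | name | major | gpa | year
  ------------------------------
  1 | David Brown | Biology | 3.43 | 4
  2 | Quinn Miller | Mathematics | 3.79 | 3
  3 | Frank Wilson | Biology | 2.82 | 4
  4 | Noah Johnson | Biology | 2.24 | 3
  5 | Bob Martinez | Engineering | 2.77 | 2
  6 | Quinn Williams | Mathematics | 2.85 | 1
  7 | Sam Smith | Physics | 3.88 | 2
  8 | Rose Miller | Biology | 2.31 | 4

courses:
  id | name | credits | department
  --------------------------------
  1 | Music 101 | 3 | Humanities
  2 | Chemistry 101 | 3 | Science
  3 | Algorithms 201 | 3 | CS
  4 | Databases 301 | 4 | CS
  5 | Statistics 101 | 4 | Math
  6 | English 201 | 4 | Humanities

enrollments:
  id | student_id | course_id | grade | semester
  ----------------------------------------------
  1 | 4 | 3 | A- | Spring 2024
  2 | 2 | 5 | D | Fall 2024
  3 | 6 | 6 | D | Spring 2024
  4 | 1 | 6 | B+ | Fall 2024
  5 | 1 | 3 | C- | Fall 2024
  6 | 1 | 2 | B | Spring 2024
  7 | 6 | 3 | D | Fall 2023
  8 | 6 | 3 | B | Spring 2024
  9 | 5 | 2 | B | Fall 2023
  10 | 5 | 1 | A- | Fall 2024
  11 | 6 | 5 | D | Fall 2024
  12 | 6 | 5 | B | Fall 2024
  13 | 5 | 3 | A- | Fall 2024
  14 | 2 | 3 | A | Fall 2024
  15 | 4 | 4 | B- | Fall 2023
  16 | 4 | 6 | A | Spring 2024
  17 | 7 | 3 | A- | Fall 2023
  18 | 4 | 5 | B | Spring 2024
SELECT name, gpa, year FROM students WHERE gpa <= 2.65 OR year <= 4

Execution result:
name | gpa | year
David Brown | 3.43 | 4
Quinn Miller | 3.79 | 3
Frank Wilson | 2.82 | 4
Noah Johnson | 2.24 | 3
Bob Martinez | 2.77 | 2
Quinn Williams | 2.85 | 1
Sam Smith | 3.88 | 2
Rose Miller | 2.31 | 4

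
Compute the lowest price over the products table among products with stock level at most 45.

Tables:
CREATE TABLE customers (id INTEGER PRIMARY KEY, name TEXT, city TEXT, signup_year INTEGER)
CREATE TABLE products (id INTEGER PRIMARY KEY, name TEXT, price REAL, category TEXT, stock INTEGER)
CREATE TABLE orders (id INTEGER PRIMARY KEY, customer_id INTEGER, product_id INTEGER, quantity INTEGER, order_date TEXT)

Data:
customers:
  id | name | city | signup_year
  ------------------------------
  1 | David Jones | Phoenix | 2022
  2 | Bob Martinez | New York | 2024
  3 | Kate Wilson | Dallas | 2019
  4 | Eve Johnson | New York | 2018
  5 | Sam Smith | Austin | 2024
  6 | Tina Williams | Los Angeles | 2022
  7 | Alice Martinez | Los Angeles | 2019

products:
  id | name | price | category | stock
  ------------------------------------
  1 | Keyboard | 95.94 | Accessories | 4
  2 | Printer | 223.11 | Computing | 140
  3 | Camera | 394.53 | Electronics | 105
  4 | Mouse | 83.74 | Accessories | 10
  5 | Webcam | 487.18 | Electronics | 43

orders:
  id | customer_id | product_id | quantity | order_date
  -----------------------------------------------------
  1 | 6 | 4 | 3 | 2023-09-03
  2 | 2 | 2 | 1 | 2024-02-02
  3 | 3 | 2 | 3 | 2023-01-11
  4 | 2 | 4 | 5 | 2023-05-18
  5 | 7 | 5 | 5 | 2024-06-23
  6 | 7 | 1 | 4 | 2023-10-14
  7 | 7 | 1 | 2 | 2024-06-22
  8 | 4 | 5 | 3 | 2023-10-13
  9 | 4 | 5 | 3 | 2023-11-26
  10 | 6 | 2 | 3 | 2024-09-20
SELECT MIN(price) FROM products WHERE stock <= 45

Execution result:
83.74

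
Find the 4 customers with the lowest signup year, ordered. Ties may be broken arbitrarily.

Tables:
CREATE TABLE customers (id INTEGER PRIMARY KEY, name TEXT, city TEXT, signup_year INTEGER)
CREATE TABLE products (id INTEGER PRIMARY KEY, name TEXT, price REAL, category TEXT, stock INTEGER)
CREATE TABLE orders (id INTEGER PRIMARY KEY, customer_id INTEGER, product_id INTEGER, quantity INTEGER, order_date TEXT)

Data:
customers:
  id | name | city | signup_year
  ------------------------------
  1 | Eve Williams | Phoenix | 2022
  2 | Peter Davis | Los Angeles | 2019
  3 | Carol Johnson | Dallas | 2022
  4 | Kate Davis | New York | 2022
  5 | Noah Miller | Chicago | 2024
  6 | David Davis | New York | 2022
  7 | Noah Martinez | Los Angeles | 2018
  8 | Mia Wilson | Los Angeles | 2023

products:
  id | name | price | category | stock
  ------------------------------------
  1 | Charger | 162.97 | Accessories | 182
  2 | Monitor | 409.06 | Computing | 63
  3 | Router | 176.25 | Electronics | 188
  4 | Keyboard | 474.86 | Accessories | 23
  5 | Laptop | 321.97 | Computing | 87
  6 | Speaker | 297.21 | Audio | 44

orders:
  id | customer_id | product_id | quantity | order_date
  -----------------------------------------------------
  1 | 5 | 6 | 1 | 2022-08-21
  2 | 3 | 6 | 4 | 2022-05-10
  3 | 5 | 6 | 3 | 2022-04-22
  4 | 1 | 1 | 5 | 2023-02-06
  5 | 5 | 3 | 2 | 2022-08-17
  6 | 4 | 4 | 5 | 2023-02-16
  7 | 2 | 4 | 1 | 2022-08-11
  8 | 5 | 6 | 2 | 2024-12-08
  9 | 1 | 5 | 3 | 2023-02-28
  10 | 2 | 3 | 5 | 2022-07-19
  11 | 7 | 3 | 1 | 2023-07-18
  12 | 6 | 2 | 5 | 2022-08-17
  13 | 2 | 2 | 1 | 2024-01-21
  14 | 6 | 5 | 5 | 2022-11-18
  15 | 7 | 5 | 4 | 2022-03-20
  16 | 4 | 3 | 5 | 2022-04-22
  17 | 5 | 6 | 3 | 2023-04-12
SELECT name, signup_year FROM customers ORDER BY signup_year ASC LIMIT 4

Execution result:
name | signup_year
Noah Martinez | 2018
Peter Davis | 2019
Eve Williams | 2022
Carol Johnson | 2022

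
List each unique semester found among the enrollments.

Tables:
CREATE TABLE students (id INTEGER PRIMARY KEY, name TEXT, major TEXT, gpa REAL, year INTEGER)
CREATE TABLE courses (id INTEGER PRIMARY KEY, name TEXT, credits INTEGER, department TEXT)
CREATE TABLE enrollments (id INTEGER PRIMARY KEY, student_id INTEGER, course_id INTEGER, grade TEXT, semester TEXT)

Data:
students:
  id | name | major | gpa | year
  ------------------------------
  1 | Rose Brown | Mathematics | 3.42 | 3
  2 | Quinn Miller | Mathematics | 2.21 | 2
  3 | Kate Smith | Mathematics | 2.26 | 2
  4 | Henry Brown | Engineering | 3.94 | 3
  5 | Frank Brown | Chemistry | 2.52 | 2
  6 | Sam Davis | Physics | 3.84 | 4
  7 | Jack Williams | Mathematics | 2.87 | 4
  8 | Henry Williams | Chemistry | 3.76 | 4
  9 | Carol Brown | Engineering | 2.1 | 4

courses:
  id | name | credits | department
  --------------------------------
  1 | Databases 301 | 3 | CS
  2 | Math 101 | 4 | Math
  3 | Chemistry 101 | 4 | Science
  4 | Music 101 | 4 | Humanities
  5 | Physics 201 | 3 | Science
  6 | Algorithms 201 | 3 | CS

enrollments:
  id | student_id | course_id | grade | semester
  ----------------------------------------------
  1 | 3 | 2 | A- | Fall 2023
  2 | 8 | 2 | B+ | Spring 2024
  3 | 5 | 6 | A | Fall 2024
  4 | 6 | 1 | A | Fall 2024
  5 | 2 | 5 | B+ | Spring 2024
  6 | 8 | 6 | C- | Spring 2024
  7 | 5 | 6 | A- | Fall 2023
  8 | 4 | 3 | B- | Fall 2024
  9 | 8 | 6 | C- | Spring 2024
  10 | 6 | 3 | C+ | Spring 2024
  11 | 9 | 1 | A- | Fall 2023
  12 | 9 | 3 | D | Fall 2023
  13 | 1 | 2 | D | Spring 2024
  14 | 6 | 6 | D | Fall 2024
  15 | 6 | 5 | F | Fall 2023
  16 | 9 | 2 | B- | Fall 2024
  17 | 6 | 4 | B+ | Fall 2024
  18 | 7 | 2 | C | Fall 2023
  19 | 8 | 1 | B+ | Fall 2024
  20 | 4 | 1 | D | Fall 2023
SELECT DISTINCT semester FROM enrollments

Execution result:
semester
Fall 2023
Spring 2024
Fall 2024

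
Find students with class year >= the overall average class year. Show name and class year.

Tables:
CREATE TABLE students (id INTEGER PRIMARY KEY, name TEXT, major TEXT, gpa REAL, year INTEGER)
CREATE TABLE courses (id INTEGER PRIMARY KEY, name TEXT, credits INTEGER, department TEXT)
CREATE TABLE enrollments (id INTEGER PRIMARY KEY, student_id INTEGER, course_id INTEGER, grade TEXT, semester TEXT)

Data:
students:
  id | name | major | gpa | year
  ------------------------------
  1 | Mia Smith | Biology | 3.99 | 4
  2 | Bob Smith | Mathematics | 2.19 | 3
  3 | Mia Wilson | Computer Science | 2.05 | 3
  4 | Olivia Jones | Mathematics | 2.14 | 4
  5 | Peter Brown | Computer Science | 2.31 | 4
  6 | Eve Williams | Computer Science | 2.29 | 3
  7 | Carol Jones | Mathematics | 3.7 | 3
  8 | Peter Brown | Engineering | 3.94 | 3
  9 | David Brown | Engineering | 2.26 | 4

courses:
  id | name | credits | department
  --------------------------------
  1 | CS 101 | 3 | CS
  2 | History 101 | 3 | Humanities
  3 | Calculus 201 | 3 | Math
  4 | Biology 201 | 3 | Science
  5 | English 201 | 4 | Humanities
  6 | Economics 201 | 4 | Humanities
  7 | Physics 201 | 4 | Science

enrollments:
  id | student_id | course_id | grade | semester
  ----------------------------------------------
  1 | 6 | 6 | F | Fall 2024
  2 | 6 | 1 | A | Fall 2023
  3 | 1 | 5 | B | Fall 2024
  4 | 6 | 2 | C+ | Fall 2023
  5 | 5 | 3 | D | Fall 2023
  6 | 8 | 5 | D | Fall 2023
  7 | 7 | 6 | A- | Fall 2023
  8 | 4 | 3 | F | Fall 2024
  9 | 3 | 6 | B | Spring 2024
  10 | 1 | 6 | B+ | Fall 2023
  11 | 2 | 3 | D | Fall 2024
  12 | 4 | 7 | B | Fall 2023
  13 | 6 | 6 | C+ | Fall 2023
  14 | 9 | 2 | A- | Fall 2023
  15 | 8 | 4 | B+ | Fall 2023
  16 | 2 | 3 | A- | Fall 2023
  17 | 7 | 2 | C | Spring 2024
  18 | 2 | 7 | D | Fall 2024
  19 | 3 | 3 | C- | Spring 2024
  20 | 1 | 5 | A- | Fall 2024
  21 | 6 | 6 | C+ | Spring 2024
SELECT name, year FROM students WHERE year >= (SELECT AVG(year) FROM students)

Execution result:
name | year
Mia Smith | 4
Olivia Jones | 4
Peter Brown | 4
David Brown | 4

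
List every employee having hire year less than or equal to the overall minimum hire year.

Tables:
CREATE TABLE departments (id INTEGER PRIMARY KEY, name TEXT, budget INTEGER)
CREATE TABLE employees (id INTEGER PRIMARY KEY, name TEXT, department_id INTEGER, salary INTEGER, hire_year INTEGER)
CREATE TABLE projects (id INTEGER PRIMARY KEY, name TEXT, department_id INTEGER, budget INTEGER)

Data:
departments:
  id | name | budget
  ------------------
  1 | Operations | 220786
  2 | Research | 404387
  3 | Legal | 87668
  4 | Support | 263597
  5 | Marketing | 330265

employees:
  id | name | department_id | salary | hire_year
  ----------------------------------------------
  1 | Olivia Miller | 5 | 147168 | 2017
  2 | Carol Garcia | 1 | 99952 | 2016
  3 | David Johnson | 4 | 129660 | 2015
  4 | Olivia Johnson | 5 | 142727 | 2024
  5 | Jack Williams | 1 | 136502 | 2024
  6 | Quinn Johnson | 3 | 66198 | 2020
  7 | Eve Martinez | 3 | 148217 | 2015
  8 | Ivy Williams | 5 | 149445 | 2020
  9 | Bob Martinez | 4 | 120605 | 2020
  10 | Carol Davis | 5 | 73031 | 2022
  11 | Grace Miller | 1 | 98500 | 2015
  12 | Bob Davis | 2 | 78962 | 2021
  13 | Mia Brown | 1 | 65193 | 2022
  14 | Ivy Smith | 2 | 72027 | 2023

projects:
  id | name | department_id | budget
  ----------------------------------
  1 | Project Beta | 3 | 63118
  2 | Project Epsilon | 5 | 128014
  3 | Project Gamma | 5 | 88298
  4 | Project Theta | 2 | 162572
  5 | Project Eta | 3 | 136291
SELECT name, hire_year FROM employees WHERE hire_year <= (SELECT MIN(hire_year) FROM employees)

Execution result:
name | hire_year
David Johnson | 2015
Eve Martinez | 2015
Grace Miller | 2015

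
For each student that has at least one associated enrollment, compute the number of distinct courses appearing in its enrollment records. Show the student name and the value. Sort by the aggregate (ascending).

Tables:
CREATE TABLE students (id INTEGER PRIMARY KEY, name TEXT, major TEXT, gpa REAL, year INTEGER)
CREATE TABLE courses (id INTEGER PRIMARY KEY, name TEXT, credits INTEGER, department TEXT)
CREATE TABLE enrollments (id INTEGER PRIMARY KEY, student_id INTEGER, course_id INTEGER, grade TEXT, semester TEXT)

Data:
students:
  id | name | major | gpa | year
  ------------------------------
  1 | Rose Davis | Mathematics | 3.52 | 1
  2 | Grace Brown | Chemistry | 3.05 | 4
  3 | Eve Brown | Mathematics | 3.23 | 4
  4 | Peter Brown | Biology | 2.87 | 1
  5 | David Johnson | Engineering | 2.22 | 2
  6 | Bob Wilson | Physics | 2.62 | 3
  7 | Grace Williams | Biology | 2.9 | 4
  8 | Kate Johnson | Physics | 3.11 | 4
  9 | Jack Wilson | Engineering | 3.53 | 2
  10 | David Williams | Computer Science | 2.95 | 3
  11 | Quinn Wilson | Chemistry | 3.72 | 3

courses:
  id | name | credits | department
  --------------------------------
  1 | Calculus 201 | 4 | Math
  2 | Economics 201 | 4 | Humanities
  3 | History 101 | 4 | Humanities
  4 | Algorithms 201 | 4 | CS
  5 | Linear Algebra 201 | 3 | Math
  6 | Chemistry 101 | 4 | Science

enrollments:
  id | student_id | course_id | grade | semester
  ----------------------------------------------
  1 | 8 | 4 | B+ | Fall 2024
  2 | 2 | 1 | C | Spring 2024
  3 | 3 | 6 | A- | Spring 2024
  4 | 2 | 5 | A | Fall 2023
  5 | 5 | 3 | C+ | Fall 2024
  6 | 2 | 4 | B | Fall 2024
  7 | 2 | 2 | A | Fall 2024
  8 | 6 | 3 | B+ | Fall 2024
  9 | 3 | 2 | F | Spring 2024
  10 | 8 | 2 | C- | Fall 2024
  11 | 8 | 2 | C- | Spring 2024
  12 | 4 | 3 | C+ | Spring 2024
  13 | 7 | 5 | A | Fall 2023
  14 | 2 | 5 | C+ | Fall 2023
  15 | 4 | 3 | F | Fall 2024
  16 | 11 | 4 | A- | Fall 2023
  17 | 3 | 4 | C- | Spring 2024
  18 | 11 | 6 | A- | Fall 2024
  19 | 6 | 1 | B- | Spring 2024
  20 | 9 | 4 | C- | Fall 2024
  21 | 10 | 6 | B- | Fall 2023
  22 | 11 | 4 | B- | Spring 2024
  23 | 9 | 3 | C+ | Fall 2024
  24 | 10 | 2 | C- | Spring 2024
SELECT p.name, COUNT(DISTINCT c.course_id) AS distinct_course_count FROM enrollments c JOIN students p ON c.student_id = p.id GROUP BY p.id, p.name ORDER BY distinct_course_count ASC

Execution result:
name | distinct_course_count
Peter Brown | 1
David Johnson | 1
Grace Williams | 1
Bob Wilson | 2
Kate Johnson | 2
Jack Wilson | 2
David Williams | 2
Quinn Wilson | 2
Eve Brown | 3
Grace Brown | 4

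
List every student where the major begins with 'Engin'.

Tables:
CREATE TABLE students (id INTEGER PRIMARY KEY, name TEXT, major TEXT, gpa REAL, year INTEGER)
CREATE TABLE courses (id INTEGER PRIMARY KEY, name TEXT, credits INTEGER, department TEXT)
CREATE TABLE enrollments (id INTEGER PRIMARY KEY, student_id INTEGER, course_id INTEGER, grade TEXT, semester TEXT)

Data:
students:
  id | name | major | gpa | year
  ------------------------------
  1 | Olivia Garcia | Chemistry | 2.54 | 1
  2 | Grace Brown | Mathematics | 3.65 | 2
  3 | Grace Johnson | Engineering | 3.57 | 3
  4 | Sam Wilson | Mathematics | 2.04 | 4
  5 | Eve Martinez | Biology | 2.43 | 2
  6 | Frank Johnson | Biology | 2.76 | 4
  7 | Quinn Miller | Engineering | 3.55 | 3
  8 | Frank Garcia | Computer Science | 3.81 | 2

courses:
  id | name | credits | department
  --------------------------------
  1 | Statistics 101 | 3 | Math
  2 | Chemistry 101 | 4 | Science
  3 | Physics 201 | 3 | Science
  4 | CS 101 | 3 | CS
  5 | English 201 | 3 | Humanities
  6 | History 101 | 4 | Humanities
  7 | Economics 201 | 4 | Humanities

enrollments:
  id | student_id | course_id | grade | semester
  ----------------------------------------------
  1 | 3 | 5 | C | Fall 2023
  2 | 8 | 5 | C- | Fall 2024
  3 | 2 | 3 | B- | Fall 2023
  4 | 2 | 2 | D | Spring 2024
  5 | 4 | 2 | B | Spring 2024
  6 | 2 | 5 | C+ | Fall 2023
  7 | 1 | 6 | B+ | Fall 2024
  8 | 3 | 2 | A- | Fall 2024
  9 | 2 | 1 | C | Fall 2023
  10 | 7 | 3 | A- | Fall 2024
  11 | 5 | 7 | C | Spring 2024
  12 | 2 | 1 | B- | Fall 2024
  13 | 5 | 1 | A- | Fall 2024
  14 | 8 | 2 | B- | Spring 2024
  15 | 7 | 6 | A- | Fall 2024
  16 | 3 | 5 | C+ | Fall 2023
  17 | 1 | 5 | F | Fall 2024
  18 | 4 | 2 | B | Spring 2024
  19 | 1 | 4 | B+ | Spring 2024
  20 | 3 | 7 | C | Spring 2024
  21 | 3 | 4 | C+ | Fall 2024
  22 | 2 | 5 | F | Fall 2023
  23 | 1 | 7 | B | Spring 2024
SELECT name, major FROM students WHERE major LIKE 'Engin%'

Execution result:
name | major
Grace Johnson | Engineering
Quinn Miller | Engineering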